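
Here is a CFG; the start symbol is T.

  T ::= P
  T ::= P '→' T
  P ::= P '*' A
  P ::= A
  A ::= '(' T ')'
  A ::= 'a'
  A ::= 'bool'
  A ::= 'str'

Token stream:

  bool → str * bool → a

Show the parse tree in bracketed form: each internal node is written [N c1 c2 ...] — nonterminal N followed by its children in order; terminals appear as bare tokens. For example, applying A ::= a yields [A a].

T
P → T
A → T
bool → T
bool → P → T
bool → P * A → T
bool → A * A → T
bool → str * A → T
bool → str * bool → T
bool → str * bool → P
bool → str * bool → A
bool → str * bool → a

[T [P [A bool]] → [T [P [P [A str]] * [A bool]] → [T [P [A a]]]]]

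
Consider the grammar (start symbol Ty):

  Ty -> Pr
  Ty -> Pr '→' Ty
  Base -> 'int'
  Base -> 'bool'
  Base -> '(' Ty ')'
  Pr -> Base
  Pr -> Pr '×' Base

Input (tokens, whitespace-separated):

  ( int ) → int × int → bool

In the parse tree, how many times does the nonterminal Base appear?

5

[Ty [Pr [Base ( [Ty [Pr [Base int]]] )]] → [Ty [Pr [Pr [Base int]] × [Base int]] → [Ty [Pr [Base bool]]]]]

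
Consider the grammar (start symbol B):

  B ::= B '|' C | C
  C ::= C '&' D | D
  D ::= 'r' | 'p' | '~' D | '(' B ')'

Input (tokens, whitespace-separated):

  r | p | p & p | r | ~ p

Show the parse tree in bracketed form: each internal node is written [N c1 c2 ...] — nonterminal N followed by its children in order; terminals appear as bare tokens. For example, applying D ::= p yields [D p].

B
B | C
B | C | C
B | C | C | C
B | C | C | C | C
C | C | C | C | C
D | C | C | C | C
r | C | C | C | C
r | D | C | C | C
r | p | C | C | C
r | p | C & D | C | C
r | p | D & D | C | C
r | p | p & D | C | C
r | p | p & p | C | C
r | p | p & p | D | C
r | p | p & p | r | C
r | p | p & p | r | D
r | p | p & p | r | ~ D
r | p | p & p | r | ~ p

[B [B [B [B [B [C [D r]]] | [C [D p]]] | [C [C [D p]] & [D p]]] | [C [D r]]] | [C [D ~ [D p]]]]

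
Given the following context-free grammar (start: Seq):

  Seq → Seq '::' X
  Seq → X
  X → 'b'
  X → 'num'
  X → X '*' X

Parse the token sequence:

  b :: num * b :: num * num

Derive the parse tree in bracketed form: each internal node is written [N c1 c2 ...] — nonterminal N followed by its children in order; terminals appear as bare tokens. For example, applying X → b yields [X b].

[Seq [Seq [Seq [X b]] :: [X [X num] * [X b]]] :: [X [X num] * [X num]]]

Seq
Seq :: X
Seq :: X :: X
X :: X :: X
b :: X :: X
b :: X * X :: X
b :: num * X :: X
b :: num * b :: X
b :: num * b :: X * X
b :: num * b :: num * X
b :: num * b :: num * num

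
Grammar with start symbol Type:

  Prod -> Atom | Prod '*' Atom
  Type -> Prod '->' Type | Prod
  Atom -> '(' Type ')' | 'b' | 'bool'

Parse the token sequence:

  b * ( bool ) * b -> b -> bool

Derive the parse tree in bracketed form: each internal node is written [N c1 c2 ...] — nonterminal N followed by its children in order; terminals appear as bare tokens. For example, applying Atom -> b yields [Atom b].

Type
Prod -> Type
Prod * Atom -> Type
Prod * Atom * Atom -> Type
Atom * Atom * Atom -> Type
b * Atom * Atom -> Type
b * ( Type ) * Atom -> Type
b * ( Prod ) * Atom -> Type
b * ( Atom ) * Atom -> Type
b * ( bool ) * Atom -> Type
b * ( bool ) * b -> Type
b * ( bool ) * b -> Prod -> Type
b * ( bool ) * b -> Atom -> Type
b * ( bool ) * b -> b -> Type
b * ( bool ) * b -> b -> Prod
b * ( bool ) * b -> b -> Atom
b * ( bool ) * b -> b -> bool

[Type [Prod [Prod [Prod [Atom b]] * [Atom ( [Type [Prod [Atom bool]]] )]] * [Atom b]] -> [Type [Prod [Atom b]] -> [Type [Prod [Atom bool]]]]]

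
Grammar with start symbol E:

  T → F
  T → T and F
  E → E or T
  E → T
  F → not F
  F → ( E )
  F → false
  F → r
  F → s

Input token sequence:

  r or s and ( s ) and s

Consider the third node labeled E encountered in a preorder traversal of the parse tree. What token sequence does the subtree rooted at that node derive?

s

[E [E [T [F r]]] or [T [T [T [F s]] and [F ( [E [T [F s]]] )]] and [F s]]]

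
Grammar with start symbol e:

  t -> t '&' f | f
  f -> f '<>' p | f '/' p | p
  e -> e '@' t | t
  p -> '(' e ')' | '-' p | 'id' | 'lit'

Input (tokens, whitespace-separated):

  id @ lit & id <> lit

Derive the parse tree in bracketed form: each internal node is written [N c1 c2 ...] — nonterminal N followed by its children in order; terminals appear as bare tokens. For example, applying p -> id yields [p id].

e
e @ t
t @ t
f @ t
p @ t
id @ t
id @ t & f
id @ f & f
id @ p & f
id @ lit & f
id @ lit & f <> p
id @ lit & p <> p
id @ lit & id <> p
id @ lit & id <> lit

[e [e [t [f [p id]]]] @ [t [t [f [p lit]]] & [f [f [p id]] <> [p lit]]]]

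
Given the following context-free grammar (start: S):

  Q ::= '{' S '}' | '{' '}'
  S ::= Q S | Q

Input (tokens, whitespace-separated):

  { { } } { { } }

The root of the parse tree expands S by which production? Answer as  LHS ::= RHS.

[S [Q { [S [Q { }]] }] [S [Q { [S [Q { }]] }]]]

S ::= Q S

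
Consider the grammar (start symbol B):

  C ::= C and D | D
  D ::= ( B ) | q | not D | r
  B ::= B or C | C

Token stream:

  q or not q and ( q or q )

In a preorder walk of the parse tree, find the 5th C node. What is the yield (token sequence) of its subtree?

[B [B [C [D q]]] or [C [C [D not [D q]]] and [D ( [B [B [C [D q]]] or [C [D q]]] )]]]

q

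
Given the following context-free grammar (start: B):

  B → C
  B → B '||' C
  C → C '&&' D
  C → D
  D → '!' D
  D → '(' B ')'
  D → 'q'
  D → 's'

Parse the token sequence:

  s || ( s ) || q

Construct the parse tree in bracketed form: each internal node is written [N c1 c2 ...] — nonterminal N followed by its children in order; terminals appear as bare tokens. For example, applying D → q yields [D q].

B
B || C
B || C || C
C || C || C
D || C || C
s || C || C
s || D || C
s || ( B ) || C
s || ( C ) || C
s || ( D ) || C
s || ( s ) || C
s || ( s ) || D
s || ( s ) || q

[B [B [B [C [D s]]] || [C [D ( [B [C [D s]]] )]]] || [C [D q]]]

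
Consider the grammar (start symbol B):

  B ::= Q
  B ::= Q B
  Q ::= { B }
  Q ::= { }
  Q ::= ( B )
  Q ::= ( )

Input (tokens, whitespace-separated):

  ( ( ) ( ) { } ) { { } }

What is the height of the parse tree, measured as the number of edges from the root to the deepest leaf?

[B [Q ( [B [Q ( )] [B [Q ( )] [B [Q { }]]]] )] [B [Q { [B [Q { }]] }]]]

6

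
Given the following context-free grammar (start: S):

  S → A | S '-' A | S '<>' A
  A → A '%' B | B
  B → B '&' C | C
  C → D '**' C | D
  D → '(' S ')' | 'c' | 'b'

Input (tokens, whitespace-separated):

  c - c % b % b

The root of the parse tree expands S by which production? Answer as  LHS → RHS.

S → S '-' A

[S [S [A [B [C [D c]]]]] - [A [A [A [B [C [D c]]]] % [B [C [D b]]]] % [B [C [D b]]]]]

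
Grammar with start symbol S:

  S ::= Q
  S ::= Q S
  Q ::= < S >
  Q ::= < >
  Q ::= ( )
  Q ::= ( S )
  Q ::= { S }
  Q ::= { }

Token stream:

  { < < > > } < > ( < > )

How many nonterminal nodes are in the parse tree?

12

[S [Q { [S [Q < [S [Q < >]] >]] }] [S [Q < >] [S [Q ( [S [Q < >]] )]]]]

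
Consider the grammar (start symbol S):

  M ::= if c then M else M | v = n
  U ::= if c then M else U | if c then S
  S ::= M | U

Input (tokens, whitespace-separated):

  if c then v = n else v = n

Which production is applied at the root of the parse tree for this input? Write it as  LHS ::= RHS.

S ::= M

[S [M if c then [M v = n] else [M v = n]]]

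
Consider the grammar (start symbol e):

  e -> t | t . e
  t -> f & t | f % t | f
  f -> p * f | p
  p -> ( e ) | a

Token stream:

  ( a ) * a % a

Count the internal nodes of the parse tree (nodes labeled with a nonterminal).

13

[e [t [f [p ( [e [t [f [p a]]]] )] * [f [p a]]] % [t [f [p a]]]]]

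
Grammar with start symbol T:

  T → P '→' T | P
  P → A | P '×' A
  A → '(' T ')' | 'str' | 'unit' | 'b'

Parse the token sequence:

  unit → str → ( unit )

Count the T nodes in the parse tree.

4

[T [P [A unit]] → [T [P [A str]] → [T [P [A ( [T [P [A unit]]] )]]]]]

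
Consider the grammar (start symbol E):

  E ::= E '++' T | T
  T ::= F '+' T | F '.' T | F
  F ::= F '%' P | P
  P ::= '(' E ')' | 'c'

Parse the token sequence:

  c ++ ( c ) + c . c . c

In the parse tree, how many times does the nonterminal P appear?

[E [E [T [F [P c]]]] ++ [T [F [P ( [E [T [F [P c]]]] )]] + [T [F [P c]] . [T [F [P c]] . [T [F [P c]]]]]]]

6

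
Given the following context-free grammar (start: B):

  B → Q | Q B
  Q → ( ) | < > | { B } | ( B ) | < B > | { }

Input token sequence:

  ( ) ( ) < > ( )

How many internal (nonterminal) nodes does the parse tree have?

[B [Q ( )] [B [Q ( )] [B [Q < >] [B [Q ( )]]]]]

8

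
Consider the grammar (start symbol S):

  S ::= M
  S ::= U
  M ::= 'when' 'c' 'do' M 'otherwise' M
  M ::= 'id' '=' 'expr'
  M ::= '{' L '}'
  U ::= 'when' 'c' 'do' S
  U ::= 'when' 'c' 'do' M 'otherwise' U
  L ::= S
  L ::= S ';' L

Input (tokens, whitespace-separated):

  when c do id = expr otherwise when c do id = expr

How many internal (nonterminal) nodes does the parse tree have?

6

[S [U when c do [M id = expr] otherwise [U when c do [S [M id = expr]]]]]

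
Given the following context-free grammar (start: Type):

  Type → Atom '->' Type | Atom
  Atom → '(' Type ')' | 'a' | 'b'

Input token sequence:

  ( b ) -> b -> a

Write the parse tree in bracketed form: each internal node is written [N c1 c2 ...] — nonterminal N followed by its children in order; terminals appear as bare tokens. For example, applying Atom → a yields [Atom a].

[Type [Atom ( [Type [Atom b]] )] -> [Type [Atom b] -> [Type [Atom a]]]]

Type
Atom -> Type
( Type ) -> Type
( Atom ) -> Type
( b ) -> Type
( b ) -> Atom -> Type
( b ) -> b -> Type
( b ) -> b -> Atom
( b ) -> b -> a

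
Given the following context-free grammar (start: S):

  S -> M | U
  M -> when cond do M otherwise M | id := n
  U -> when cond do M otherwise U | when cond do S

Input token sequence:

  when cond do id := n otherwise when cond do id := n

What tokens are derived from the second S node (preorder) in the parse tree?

id := n

[S [U when cond do [M id := n] otherwise [U when cond do [S [M id := n]]]]]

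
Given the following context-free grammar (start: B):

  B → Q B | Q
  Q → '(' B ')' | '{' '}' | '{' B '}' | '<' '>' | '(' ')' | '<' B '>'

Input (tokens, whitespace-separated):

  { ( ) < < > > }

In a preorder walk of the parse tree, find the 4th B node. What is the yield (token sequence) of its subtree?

< >

[B [Q { [B [Q ( )] [B [Q < [B [Q < >]] >]]] }]]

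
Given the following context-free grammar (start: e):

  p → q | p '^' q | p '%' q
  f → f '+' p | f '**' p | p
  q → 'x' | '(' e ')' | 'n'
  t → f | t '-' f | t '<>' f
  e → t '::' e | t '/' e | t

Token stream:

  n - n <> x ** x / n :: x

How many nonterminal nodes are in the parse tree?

26

[e [t [t [t [f [p [q n]]]] - [f [p [q n]]]] <> [f [f [p [q x]]] ** [p [q x]]]] / [e [t [f [p [q n]]]] :: [e [t [f [p [q x]]]]]]]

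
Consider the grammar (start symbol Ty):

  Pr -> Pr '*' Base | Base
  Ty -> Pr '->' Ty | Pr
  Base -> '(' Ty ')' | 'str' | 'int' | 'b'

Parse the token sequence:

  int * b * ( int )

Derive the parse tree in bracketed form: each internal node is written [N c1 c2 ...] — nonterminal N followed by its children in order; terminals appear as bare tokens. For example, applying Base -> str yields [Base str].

[Ty [Pr [Pr [Pr [Base int]] * [Base b]] * [Base ( [Ty [Pr [Base int]]] )]]]

Ty
Pr
Pr * Base
Pr * Base * Base
Base * Base * Base
int * Base * Base
int * b * Base
int * b * ( Ty )
int * b * ( Pr )
int * b * ( Base )
int * b * ( int )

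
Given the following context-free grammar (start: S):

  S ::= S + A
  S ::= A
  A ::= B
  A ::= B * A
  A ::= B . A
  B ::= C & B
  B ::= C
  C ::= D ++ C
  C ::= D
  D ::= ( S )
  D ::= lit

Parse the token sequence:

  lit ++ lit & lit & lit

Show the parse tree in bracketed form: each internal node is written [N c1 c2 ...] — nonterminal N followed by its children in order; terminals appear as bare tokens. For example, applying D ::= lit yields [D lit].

[S [A [B [C [D lit] ++ [C [D lit]]] & [B [C [D lit]] & [B [C [D lit]]]]]]]

S
A
B
C & B
D ++ C & B
lit ++ C & B
lit ++ D & B
lit ++ lit & B
lit ++ lit & C & B
lit ++ lit & D & B
lit ++ lit & lit & B
lit ++ lit & lit & C
lit ++ lit & lit & D
lit ++ lit & lit & lit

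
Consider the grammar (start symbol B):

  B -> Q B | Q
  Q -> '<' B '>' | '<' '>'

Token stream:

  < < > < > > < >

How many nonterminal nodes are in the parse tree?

[B [Q < [B [Q < >] [B [Q < >]]] >] [B [Q < >]]]

8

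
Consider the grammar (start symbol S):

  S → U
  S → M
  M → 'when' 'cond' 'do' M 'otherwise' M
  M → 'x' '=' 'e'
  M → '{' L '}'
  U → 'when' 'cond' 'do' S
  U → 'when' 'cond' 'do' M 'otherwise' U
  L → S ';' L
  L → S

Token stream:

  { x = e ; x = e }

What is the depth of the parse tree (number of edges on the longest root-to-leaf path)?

6

[S [M { [L [S [M x = e]] ; [L [S [M x = e]]]] }]]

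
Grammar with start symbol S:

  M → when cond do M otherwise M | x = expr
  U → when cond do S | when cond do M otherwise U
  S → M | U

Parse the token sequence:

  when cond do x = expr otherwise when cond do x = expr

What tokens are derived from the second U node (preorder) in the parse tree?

when cond do x = expr

[S [U when cond do [M x = expr] otherwise [U when cond do [S [M x = expr]]]]]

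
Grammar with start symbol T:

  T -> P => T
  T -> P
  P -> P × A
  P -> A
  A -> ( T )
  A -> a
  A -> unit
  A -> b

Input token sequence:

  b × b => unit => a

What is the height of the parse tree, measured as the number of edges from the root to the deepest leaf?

5

[T [P [P [A b]] × [A b]] => [T [P [A unit]] => [T [P [A a]]]]]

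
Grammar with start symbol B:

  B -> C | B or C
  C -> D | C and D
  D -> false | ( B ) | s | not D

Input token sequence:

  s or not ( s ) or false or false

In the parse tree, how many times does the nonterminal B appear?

5

[B [B [B [B [C [D s]]] or [C [D not [D ( [B [C [D s]]] )]]]] or [C [D false]]] or [C [D false]]]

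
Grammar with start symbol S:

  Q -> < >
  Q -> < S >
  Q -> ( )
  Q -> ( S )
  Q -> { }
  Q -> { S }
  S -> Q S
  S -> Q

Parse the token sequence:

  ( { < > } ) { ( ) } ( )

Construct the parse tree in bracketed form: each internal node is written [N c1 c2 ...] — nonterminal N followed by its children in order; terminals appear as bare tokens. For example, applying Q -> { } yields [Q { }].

S
Q S
( S ) S
( Q ) S
( { S } ) S
( { Q } ) S
( { < > } ) S
( { < > } ) Q S
( { < > } ) { S } S
( { < > } ) { Q } S
( { < > } ) { ( ) } S
( { < > } ) { ( ) } Q
( { < > } ) { ( ) } ( )

[S [Q ( [S [Q { [S [Q < >]] }]] )] [S [Q { [S [Q ( )]] }] [S [Q ( )]]]]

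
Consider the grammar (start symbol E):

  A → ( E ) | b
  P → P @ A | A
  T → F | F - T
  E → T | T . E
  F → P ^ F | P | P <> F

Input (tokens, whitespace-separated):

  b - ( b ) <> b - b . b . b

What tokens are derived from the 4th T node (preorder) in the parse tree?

[E [T [F [P [A b]]] - [T [F [P [A ( [E [T [F [P [A b]]]]] )]] <> [F [P [A b]]]] - [T [F [P [A b]]]]]] . [E [T [F [P [A b]]]] . [E [T [F [P [A b]]]]]]]

b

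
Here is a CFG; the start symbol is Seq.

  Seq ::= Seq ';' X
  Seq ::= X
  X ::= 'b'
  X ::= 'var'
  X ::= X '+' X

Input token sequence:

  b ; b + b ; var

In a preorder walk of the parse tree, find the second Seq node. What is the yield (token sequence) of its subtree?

[Seq [Seq [Seq [X b]] ; [X [X b] + [X b]]] ; [X var]]

b ; b + b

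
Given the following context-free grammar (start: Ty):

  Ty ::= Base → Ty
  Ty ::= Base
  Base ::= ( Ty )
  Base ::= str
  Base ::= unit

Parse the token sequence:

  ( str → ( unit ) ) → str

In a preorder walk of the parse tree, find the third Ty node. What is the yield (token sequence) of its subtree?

( unit )

[Ty [Base ( [Ty [Base str] → [Ty [Base ( [Ty [Base unit]] )]]] )] → [Ty [Base str]]]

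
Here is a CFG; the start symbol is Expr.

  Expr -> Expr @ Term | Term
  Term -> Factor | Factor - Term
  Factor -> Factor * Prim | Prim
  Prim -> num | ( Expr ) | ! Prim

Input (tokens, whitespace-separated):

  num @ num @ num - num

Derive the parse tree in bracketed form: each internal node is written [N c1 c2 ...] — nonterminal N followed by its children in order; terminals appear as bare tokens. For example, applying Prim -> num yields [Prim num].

Expr
Expr @ Term
Expr @ Term @ Term
Term @ Term @ Term
Factor @ Term @ Term
Prim @ Term @ Term
num @ Term @ Term
num @ Factor @ Term
num @ Prim @ Term
num @ num @ Term
num @ num @ Factor - Term
num @ num @ Prim - Term
num @ num @ num - Term
num @ num @ num - Factor
num @ num @ num - Prim
num @ num @ num - num

[Expr [Expr [Expr [Term [Factor [Prim num]]]] @ [Term [Factor [Prim num]]]] @ [Term [Factor [Prim num]] - [Term [Factor [Prim num]]]]]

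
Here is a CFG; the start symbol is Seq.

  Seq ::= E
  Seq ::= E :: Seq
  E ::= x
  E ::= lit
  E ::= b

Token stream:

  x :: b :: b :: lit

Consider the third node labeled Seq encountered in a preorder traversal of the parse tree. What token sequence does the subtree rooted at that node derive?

[Seq [E x] :: [Seq [E b] :: [Seq [E b] :: [Seq [E lit]]]]]

b :: lit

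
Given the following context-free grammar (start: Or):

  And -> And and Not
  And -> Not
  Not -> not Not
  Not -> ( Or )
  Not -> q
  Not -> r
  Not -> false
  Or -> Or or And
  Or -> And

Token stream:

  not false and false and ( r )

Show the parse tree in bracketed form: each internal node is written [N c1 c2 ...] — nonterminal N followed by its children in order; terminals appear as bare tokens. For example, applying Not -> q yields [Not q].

Or
And
And and Not
And and Not and Not
Not and Not and Not
not Not and Not and Not
not false and Not and Not
not false and false and Not
not false and false and ( Or )
not false and false and ( And )
not false and false and ( Not )
not false and false and ( r )

[Or [And [And [And [Not not [Not false]]] and [Not false]] and [Not ( [Or [And [Not r]]] )]]]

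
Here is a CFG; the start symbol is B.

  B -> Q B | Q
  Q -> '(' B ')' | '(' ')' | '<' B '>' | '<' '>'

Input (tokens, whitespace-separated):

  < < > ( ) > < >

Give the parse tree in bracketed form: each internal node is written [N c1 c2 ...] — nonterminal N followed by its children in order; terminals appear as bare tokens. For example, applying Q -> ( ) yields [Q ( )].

B
Q B
< B > B
< Q B > B
< < > B > B
< < > Q > B
< < > ( ) > B
< < > ( ) > Q
< < > ( ) > < >

[B [Q < [B [Q < >] [B [Q ( )]]] >] [B [Q < >]]]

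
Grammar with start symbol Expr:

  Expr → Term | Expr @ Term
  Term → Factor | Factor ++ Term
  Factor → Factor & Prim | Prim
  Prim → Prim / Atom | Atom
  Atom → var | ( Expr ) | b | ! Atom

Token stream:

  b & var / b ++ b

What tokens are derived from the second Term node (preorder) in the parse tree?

[Expr [Term [Factor [Factor [Prim [Atom b]]] & [Prim [Prim [Atom var]] / [Atom b]]] ++ [Term [Factor [Prim [Atom b]]]]]]

b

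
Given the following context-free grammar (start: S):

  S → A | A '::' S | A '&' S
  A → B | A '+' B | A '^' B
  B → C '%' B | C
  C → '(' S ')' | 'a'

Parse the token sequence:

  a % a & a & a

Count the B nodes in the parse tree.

4

[S [A [B [C a] % [B [C a]]]] & [S [A [B [C a]]] & [S [A [B [C a]]]]]]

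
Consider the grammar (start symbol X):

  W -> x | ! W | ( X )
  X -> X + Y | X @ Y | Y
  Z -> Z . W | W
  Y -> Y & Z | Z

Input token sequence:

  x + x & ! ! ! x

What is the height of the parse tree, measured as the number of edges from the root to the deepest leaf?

7

[X [X [Y [Z [W x]]]] + [Y [Y [Z [W x]]] & [Z [W ! [W ! [W ! [W x]]]]]]]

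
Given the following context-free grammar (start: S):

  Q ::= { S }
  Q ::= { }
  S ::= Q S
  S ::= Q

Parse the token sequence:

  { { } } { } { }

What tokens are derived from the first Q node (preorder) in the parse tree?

{ { } }

[S [Q { [S [Q { }]] }] [S [Q { }] [S [Q { }]]]]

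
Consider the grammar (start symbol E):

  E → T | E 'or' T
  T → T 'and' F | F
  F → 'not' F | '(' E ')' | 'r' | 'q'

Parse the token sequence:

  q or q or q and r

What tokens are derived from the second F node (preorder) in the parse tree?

q

[E [E [E [T [F q]]] or [T [F q]]] or [T [T [F q]] and [F r]]]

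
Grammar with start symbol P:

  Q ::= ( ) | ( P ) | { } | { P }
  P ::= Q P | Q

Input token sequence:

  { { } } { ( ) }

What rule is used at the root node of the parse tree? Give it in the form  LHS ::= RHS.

[P [Q { [P [Q { }]] }] [P [Q { [P [Q ( )]] }]]]

P ::= Q P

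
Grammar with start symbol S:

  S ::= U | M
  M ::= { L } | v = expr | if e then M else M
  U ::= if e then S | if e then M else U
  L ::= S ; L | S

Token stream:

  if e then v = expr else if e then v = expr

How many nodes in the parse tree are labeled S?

[S [U if e then [M v = expr] else [U if e then [S [M v = expr]]]]]

2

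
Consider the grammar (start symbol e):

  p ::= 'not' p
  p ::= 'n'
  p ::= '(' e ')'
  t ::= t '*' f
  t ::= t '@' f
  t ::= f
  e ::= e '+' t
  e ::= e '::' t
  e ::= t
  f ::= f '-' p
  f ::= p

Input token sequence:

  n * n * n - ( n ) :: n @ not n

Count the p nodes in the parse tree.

8

[e [e [t [t [t [f [p n]]] * [f [p n]]] * [f [f [p n]] - [p ( [e [t [f [p n]]]] )]]]] :: [t [t [f [p n]]] @ [f [p not [p n]]]]]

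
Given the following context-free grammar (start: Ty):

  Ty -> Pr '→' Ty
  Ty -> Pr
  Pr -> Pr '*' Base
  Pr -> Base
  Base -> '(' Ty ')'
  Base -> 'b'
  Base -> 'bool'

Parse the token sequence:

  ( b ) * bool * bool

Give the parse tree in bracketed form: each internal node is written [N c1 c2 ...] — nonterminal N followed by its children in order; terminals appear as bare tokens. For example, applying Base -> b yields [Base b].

[Ty [Pr [Pr [Pr [Base ( [Ty [Pr [Base b]]] )]] * [Base bool]] * [Base bool]]]

Ty
Pr
Pr * Base
Pr * Base * Base
Base * Base * Base
( Ty ) * Base * Base
( Pr ) * Base * Base
( Base ) * Base * Base
( b ) * Base * Base
( b ) * bool * Base
( b ) * bool * bool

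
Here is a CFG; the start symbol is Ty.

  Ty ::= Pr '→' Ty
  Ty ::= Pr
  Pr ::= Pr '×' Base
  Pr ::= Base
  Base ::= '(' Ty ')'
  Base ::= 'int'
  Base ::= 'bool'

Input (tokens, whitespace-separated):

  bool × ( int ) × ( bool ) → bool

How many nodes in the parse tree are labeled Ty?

[Ty [Pr [Pr [Pr [Base bool]] × [Base ( [Ty [Pr [Base int]]] )]] × [Base ( [Ty [Pr [Base bool]]] )]] → [Ty [Pr [Base bool]]]]

4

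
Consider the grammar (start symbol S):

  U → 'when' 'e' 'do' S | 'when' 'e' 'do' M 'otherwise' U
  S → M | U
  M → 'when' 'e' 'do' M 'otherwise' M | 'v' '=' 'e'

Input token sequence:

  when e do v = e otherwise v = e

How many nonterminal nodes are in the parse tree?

4

[S [M when e do [M v = e] otherwise [M v = e]]]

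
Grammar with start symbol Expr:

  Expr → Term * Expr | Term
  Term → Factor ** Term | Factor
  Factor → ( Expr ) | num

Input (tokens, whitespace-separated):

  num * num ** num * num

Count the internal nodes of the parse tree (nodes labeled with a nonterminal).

[Expr [Term [Factor num]] * [Expr [Term [Factor num] ** [Term [Factor num]]] * [Expr [Term [Factor num]]]]]

11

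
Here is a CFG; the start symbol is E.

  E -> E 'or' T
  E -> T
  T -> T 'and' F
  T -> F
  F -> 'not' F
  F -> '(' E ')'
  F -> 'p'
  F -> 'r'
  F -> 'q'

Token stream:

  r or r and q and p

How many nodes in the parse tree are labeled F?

4

[E [E [T [F r]]] or [T [T [T [F r]] and [F q]] and [F p]]]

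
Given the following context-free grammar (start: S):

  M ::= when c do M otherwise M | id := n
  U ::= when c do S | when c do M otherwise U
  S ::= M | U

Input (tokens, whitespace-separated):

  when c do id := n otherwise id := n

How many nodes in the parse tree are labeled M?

3

[S [M when c do [M id := n] otherwise [M id := n]]]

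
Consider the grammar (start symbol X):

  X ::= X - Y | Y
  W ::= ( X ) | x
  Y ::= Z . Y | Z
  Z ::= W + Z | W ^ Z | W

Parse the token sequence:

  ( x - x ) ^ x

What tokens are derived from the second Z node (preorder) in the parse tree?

x

[X [Y [Z [W ( [X [X [Y [Z [W x]]]] - [Y [Z [W x]]]] )] ^ [Z [W x]]]]]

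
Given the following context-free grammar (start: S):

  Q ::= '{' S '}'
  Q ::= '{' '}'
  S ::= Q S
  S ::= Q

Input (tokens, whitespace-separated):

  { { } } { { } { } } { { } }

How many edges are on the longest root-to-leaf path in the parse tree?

[S [Q { [S [Q { }]] }] [S [Q { [S [Q { }] [S [Q { }]]] }] [S [Q { [S [Q { }]] }]]]]

6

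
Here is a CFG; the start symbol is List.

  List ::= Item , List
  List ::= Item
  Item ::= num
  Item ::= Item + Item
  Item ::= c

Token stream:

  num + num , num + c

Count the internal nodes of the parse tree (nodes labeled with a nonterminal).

8

[List [Item [Item num] + [Item num]] , [List [Item [Item num] + [Item c]]]]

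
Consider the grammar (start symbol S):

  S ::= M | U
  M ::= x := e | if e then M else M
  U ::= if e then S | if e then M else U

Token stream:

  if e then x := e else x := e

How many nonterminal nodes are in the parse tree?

4

[S [M if e then [M x := e] else [M x := e]]]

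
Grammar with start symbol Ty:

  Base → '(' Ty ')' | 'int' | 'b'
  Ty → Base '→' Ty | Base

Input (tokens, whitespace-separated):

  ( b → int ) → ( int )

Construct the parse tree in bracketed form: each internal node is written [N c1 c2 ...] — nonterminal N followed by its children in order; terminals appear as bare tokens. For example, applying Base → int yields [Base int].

[Ty [Base ( [Ty [Base b] → [Ty [Base int]]] )] → [Ty [Base ( [Ty [Base int]] )]]]

Ty
Base → Ty
( Ty ) → Ty
( Base → Ty ) → Ty
( b → Ty ) → Ty
( b → Base ) → Ty
( b → int ) → Ty
( b → int ) → Base
( b → int ) → ( Ty )
( b → int ) → ( Base )
( b → int ) → ( int )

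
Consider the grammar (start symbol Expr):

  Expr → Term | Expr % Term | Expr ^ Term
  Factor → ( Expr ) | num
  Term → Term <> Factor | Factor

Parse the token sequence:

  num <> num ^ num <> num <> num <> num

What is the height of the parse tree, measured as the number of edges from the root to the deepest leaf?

6

[Expr [Expr [Term [Term [Factor num]] <> [Factor num]]] ^ [Term [Term [Term [Term [Factor num]] <> [Factor num]] <> [Factor num]] <> [Factor num]]]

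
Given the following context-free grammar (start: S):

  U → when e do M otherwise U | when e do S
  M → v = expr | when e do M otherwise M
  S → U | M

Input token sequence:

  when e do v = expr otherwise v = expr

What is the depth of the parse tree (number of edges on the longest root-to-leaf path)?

[S [M when e do [M v = expr] otherwise [M v = expr]]]

3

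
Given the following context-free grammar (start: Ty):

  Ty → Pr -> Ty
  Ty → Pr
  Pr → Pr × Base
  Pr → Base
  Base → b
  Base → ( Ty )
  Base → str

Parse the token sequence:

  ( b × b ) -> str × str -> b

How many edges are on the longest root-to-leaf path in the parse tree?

[Ty [Pr [Base ( [Ty [Pr [Pr [Base b]] × [Base b]]] )]] -> [Ty [Pr [Pr [Base str]] × [Base str]] -> [Ty [Pr [Base b]]]]]

7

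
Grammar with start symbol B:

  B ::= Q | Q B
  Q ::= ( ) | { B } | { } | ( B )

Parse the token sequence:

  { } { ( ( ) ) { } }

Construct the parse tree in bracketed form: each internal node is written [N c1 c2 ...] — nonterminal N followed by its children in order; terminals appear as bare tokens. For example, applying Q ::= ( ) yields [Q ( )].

B
Q B
{ } B
{ } Q
{ } { B }
{ } { Q B }
{ } { ( B ) B }
{ } { ( Q ) B }
{ } { ( ( ) ) B }
{ } { ( ( ) ) Q }
{ } { ( ( ) ) { } }

[B [Q { }] [B [Q { [B [Q ( [B [Q ( )]] )] [B [Q { }]]] }]]]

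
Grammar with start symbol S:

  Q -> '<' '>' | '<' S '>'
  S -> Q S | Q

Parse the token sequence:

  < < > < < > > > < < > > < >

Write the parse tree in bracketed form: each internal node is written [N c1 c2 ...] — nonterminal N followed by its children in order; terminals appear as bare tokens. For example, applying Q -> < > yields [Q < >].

S
Q S
< S > S
< Q S > S
< < > S > S
< < > Q > S
< < > < S > > S
< < > < Q > > S
< < > < < > > > S
< < > < < > > > Q S
< < > < < > > > < S > S
< < > < < > > > < Q > S
< < > < < > > > < < > > S
< < > < < > > > < < > > Q
< < > < < > > > < < > > < >

[S [Q < [S [Q < >] [S [Q < [S [Q < >]] >]]] >] [S [Q < [S [Q < >]] >] [S [Q < >]]]]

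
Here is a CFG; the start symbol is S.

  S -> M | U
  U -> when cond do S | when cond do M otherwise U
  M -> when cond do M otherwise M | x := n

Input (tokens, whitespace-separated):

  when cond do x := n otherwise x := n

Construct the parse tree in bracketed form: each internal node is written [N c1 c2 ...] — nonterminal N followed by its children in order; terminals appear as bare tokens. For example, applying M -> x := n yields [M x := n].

S
M
when cond do M otherwise M
when cond do x := n otherwise M
when cond do x := n otherwise x := n

[S [M when cond do [M x := n] otherwise [M x := n]]]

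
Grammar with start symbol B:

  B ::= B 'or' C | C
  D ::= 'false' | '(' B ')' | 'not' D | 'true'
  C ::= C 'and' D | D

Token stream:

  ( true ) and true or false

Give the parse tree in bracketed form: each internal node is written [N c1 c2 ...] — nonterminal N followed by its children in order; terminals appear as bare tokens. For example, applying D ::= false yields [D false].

B
B or C
C or C
C and D or C
D and D or C
( B ) and D or C
( C ) and D or C
( D ) and D or C
( true ) and D or C
( true ) and true or C
( true ) and true or D
( true ) and true or false

[B [B [C [C [D ( [B [C [D true]]] )]] and [D true]]] or [C [D false]]]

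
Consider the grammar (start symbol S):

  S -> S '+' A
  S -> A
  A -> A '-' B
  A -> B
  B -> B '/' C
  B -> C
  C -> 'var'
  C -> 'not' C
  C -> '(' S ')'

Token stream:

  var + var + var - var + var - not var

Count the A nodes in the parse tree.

[S [S [S [S [A [B [C var]]]] + [A [B [C var]]]] + [A [A [B [C var]]] - [B [C var]]]] + [A [A [B [C var]]] - [B [C not [C var]]]]]

6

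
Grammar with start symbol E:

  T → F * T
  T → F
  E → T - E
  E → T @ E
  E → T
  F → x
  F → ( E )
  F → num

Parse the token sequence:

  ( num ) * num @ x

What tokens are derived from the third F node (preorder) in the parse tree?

[E [T [F ( [E [T [F num]]] )] * [T [F num]]] @ [E [T [F x]]]]

num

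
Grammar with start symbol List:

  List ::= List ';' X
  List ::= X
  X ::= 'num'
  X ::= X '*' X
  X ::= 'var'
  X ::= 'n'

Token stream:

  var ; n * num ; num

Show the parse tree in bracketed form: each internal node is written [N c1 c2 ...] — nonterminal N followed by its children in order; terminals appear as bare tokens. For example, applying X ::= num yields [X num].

List
List ; X
List ; X ; X
X ; X ; X
var ; X ; X
var ; X * X ; X
var ; n * X ; X
var ; n * num ; X
var ; n * num ; num

[List [List [List [X var]] ; [X [X n] * [X num]]] ; [X num]]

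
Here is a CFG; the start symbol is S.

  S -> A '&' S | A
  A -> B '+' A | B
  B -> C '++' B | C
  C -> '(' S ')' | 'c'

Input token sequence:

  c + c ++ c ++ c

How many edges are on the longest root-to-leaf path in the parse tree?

[S [A [B [C c]] + [A [B [C c] ++ [B [C c] ++ [B [C c]]]]]]]

7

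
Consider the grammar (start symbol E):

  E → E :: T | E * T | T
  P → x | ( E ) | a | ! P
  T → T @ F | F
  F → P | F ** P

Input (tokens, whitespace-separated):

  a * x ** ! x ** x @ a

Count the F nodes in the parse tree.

5

[E [E [T [F [P a]]]] * [T [T [F [F [F [P x]] ** [P ! [P x]]] ** [P x]]] @ [F [P a]]]]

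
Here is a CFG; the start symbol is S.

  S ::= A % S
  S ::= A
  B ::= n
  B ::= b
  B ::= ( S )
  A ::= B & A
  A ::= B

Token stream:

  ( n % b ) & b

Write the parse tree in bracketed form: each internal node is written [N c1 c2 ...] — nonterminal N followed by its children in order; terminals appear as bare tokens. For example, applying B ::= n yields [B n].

S
A
B & A
( S ) & A
( A % S ) & A
( B % S ) & A
( n % S ) & A
( n % A ) & A
( n % B ) & A
( n % b ) & A
( n % b ) & B
( n % b ) & b

[S [A [B ( [S [A [B n]] % [S [A [B b]]]] )] & [A [B b]]]]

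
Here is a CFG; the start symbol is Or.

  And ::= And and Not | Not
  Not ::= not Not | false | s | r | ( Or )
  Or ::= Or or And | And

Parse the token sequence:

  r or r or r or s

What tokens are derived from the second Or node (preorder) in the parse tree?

r or r or r

[Or [Or [Or [Or [And [Not r]]] or [And [Not r]]] or [And [Not r]]] or [And [Not s]]]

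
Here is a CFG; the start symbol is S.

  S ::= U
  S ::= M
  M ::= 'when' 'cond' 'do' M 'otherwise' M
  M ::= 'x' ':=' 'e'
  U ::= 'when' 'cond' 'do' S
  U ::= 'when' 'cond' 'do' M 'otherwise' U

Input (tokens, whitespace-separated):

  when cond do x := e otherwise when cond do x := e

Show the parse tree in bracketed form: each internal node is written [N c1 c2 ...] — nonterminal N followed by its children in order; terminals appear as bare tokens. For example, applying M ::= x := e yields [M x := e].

S
U
when cond do M otherwise U
when cond do x := e otherwise U
when cond do x := e otherwise when cond do S
when cond do x := e otherwise when cond do M
when cond do x := e otherwise when cond do x := e

[S [U when cond do [M x := e] otherwise [U when cond do [S [M x := e]]]]]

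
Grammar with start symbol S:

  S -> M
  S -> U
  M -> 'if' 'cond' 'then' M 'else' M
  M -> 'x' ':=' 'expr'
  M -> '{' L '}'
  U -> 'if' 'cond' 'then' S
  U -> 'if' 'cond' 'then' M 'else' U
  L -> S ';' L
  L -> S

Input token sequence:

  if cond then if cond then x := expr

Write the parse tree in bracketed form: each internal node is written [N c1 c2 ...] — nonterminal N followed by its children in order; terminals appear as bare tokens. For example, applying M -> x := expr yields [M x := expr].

S
U
if cond then S
if cond then U
if cond then if cond then S
if cond then if cond then M
if cond then if cond then x := expr

[S [U if cond then [S [U if cond then [S [M x := expr]]]]]]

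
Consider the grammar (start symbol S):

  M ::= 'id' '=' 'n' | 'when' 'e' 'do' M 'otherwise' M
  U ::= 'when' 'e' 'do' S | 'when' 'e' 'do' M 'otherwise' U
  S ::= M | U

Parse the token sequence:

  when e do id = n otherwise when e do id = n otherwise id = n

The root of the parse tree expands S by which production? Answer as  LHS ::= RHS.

[S [M when e do [M id = n] otherwise [M when e do [M id = n] otherwise [M id = n]]]]

S ::= M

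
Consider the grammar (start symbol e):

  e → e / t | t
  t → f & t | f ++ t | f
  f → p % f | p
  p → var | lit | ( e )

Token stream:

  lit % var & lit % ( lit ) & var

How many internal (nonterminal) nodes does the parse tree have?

18

[e [t [f [p lit] % [f [p var]]] & [t [f [p lit] % [f [p ( [e [t [f [p lit]]]] )]]] & [t [f [p var]]]]]]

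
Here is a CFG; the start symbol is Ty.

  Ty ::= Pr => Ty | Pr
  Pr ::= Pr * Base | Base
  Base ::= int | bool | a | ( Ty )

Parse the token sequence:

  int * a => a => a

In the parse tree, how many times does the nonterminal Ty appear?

3

[Ty [Pr [Pr [Base int]] * [Base a]] => [Ty [Pr [Base a]] => [Ty [Pr [Base a]]]]]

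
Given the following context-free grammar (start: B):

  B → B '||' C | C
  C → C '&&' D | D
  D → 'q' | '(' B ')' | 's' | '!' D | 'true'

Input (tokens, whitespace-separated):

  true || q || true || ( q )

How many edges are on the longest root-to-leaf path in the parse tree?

[B [B [B [B [C [D true]]] || [C [D q]]] || [C [D true]]] || [C [D ( [B [C [D q]]] )]]]

6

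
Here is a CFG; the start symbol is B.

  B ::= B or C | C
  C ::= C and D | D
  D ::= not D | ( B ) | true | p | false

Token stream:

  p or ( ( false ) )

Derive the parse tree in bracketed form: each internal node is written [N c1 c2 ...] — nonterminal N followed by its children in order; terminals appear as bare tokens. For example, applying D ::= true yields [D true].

B
B or C
C or C
D or C
p or C
p or D
p or ( B )
p or ( C )
p or ( D )
p or ( ( B ) )
p or ( ( C ) )
p or ( ( D ) )
p or ( ( false ) )

[B [B [C [D p]]] or [C [D ( [B [C [D ( [B [C [D false]]] )]]] )]]]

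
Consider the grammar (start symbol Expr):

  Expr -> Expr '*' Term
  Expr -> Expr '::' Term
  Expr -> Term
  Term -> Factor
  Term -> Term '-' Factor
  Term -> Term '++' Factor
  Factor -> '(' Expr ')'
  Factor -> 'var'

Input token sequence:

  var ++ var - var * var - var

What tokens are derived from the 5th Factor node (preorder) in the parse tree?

var

[Expr [Expr [Term [Term [Term [Factor var]] ++ [Factor var]] - [Factor var]]] * [Term [Term [Factor var]] - [Factor var]]]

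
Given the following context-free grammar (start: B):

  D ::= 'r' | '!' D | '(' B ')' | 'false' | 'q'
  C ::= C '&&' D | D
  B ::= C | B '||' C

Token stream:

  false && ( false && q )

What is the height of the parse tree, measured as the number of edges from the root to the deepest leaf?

7

[B [C [C [D false]] && [D ( [B [C [C [D false]] && [D q]]] )]]]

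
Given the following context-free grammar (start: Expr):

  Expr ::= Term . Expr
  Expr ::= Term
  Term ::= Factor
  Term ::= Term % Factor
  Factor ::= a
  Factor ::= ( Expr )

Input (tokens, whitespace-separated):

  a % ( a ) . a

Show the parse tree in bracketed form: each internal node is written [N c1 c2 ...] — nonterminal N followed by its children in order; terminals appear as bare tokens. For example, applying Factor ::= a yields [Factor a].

Expr
Term . Expr
Term % Factor . Expr
Factor % Factor . Expr
a % Factor . Expr
a % ( Expr ) . Expr
a % ( Term ) . Expr
a % ( Factor ) . Expr
a % ( a ) . Expr
a % ( a ) . Term
a % ( a ) . Factor
a % ( a ) . a

[Expr [Term [Term [Factor a]] % [Factor ( [Expr [Term [Factor a]]] )]] . [Expr [Term [Factor a]]]]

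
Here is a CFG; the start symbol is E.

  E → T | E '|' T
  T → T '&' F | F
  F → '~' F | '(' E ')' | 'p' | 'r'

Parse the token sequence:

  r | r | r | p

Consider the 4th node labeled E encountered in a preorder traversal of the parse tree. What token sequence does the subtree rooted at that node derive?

r

[E [E [E [E [T [F r]]] | [T [F r]]] | [T [F r]]] | [T [F p]]]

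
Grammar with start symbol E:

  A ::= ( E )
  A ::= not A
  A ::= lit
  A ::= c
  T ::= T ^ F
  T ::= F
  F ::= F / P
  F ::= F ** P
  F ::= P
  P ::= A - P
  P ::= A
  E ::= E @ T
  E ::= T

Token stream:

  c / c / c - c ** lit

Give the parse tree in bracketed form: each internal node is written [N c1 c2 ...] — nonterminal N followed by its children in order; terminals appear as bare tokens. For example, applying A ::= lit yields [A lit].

E
T
F
F ** P
F / P ** P
F / P / P ** P
P / P / P ** P
A / P / P ** P
c / P / P ** P
c / A / P ** P
c / c / P ** P
c / c / A - P ** P
c / c / c - P ** P
c / c / c - A ** P
c / c / c - c ** P
c / c / c - c ** A
c / c / c - c ** lit

[E [T [F [F [F [F [P [A c]]] / [P [A c]]] / [P [A c] - [P [A c]]]] ** [P [A lit]]]]]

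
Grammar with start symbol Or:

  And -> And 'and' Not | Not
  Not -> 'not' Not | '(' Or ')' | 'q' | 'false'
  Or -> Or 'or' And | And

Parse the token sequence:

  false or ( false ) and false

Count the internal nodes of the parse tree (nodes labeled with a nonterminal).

[Or [Or [And [Not false]]] or [And [And [Not ( [Or [And [Not false]]] )]] and [Not false]]]

11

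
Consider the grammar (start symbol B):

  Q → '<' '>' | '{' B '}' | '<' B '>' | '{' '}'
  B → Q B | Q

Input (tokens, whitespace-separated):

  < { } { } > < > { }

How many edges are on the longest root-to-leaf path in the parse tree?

[B [Q < [B [Q { }] [B [Q { }]]] >] [B [Q < >] [B [Q { }]]]]

5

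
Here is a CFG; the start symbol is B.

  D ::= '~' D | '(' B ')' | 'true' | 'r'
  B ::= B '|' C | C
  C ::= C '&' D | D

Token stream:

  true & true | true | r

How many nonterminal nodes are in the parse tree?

[B [B [B [C [C [D true]] & [D true]]] | [C [D true]]] | [C [D r]]]

11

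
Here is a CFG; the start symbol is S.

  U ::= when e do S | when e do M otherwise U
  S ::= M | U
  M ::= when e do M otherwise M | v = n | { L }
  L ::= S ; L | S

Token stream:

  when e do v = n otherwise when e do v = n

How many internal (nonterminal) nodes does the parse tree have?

6

[S [U when e do [M v = n] otherwise [U when e do [S [M v = n]]]]]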